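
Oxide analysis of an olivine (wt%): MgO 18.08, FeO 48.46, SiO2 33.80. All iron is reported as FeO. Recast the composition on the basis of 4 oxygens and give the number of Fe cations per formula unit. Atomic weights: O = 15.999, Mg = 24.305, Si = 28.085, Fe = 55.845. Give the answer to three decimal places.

1.200 Fe apfu

MgO: 18.08/40.304 = 0.44859 mol → 0.44859 mol Mg, 0.44859 mol O.
FeO: 48.46/71.844 = 0.67452 mol → 0.67452 mol Fe, 0.67452 mol O.
SiO2: 33.80/60.083 = 0.56256 mol → 0.56256 mol Si, 1.12512 mol O.
Total oxygen = 2.24823 mol. Normalization factor = 4/2.24823 = 1.77918.
Fe per 4 O = 0.67452 × 1.77918 = 1.200.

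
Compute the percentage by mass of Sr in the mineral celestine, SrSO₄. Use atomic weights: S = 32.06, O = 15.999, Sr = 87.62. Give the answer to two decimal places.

Molar mass of SrSO₄: 1·87.62 + 1·32.06 + 4·15.999 = 183.676 g/mol.
Mass of Sr per formula unit: 1 × 87.62 = 87.620 g.
Weight fraction Sr = 87.620 / 183.676 = 0.4770.

47.70 mass %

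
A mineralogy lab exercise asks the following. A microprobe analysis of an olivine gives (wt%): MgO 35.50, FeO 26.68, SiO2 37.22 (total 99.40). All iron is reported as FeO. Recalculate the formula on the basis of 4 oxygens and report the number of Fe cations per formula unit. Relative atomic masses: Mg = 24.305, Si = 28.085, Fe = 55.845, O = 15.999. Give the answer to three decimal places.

MgO: 35.50/40.304 = 0.88081 mol → 0.88081 mol Mg, 0.88081 mol O.
FeO: 26.68/71.844 = 0.37136 mol → 0.37136 mol Fe, 0.37136 mol O.
SiO2: 37.22/60.083 = 0.61948 mol → 0.61948 mol Si, 1.23896 mol O.
Total oxygen = 2.49113 mol. Normalization factor = 4/2.49113 = 1.60570.
Fe per 4 O = 0.37136 × 1.60570 = 0.596.

0.596 Fe apfu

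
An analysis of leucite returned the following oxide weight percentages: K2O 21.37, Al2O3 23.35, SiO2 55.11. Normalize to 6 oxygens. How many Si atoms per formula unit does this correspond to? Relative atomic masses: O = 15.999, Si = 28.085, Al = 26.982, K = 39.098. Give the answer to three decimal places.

K2O (M=94.195): mol = 0.22687; K = 0.45374, O = 0.22687.
Al2O3 (M=101.961): mol = 0.22901; Al = 0.45802, O = 0.68703.
SiO2 (M=60.083): mol = 0.91723; Si = 0.91723, O = 1.83446.
ΣO = 2.74836; factor = 6/ΣO = 2.18312.
Si apfu = 0.91723 × 2.18312 = 2.002.

2.002 Si apfu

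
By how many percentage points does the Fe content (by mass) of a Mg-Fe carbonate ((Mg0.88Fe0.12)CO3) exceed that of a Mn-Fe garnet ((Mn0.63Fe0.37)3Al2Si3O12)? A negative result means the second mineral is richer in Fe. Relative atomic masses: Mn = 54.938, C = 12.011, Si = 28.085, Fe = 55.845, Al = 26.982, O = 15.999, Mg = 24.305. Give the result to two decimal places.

-4.89 percentage points

Fe in (Mg0.88Fe0.12)CO3: molar mass 88.098 g/mol; 0.12×55.845 = 6.701 g → 7.61 wt%.
Fe in (Mn0.63Fe0.37)3Al2Si3O12: molar mass 496.028 g/mol; 1.11×55.845 = 61.988 g → 12.50 wt%.
Difference = 7.61 − 12.50 = -4.89 percentage points.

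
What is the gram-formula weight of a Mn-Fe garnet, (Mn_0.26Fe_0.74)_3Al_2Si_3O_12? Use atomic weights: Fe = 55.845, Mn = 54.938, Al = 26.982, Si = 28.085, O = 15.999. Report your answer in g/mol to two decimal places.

497.03 g/mol

The formula mass is the sum 0.78*54.938 + 2.22*55.845 + 2*26.982 + 3*28.085 + 12*15.999.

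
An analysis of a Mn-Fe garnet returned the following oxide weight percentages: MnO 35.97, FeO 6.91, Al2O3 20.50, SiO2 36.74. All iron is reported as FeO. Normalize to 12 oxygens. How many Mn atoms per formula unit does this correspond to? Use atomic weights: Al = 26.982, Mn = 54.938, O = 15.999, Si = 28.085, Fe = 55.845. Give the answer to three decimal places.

MnO (M=70.937): mol = 0.50707; Mn = 0.50707, O = 0.50707.
FeO (M=71.844): mol = 0.09618; Fe = 0.09618, O = 0.09618.
Al2O3 (M=101.961): mol = 0.20106; Al = 0.40212, O = 0.60318.
SiO2 (M=60.083): mol = 0.61149; Si = 0.61149, O = 1.22298.
ΣO = 2.42941; factor = 12/ΣO = 4.93947.
Mn apfu = 0.50707 × 4.93947 = 2.505.

2.505 Mn apfu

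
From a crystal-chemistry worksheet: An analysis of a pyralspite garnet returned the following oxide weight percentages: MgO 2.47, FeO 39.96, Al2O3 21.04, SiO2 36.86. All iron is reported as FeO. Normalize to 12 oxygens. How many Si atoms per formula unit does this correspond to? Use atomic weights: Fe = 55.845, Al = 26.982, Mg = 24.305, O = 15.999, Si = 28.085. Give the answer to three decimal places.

2.988 Si apfu

MgO: 2.47/40.304 = 0.06128 mol → 0.06128 mol Mg, 0.06128 mol O.
FeO: 39.96/71.844 = 0.55621 mol → 0.55621 mol Fe, 0.55621 mol O.
Al2O3: 21.04/101.961 = 0.20635 mol → 0.41270 mol Al, 0.61905 mol O.
SiO2: 36.86/60.083 = 0.61348 mol → 0.61348 mol Si, 1.22696 mol O.
Total oxygen = 2.46350 mol. Normalization factor = 12/2.46350 = 4.87112.
Si per 12 O = 0.61348 × 4.87112 = 2.988.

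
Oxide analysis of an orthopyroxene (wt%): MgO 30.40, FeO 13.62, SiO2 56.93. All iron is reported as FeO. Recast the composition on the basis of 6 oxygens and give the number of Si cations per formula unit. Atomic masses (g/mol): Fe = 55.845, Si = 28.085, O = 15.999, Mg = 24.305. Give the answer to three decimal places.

30.40 wt% MgO ÷ 40.304 g/mol = 0.75427 mol, giving 0.75427 Mg and 0.75427 O.
13.62 wt% FeO ÷ 71.844 g/mol = 0.18958 mol, giving 0.18958 Fe and 0.18958 O.
56.93 wt% SiO2 ÷ 60.083 g/mol = 0.94752 mol, giving 0.94752 Si and 1.89504 O.
Oxygen sums to 2.83889; scaling by 6/2.83889 = 2.11350 puts the formula on 6 O.
Si: 0.94752 × 2.11350 = 2.003 atoms per formula unit.

2.003 Si apfu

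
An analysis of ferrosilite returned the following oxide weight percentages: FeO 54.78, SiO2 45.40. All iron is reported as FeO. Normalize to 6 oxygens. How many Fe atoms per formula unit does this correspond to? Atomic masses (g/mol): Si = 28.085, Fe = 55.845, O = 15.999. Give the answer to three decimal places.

54.78 wt% FeO ÷ 71.844 g/mol = 0.76249 mol, giving 0.76249 Fe and 0.76249 O.
45.40 wt% SiO2 ÷ 60.083 g/mol = 0.75562 mol, giving 0.75562 Si and 1.51124 O.
Oxygen sums to 2.27373; scaling by 6/2.27373 = 2.63884 puts the formula on 6 O.
Fe: 0.76249 × 2.63884 = 2.012 atoms per formula unit.

2.012 Fe apfu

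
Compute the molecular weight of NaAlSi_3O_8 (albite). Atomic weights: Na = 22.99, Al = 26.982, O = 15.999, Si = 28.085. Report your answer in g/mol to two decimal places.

262.22 g/mol

Na: 1 × 22.99 = 22.9900
Al: 1 × 26.982 = 26.9820
Si: 3 × 28.085 = 84.2550
O: 8 × 15.999 = 127.9920
Summing the contributions gives the formula mass.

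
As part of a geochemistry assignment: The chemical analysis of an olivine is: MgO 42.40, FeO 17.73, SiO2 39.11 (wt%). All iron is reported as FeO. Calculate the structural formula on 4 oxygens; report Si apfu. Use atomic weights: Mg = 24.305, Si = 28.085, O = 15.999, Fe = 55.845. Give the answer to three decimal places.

MgO: 42.40/40.304 = 1.05200 mol → 1.05200 mol Mg, 1.05200 mol O.
FeO: 17.73/71.844 = 0.24678 mol → 0.24678 mol Fe, 0.24678 mol O.
SiO2: 39.11/60.083 = 0.65093 mol → 0.65093 mol Si, 1.30186 mol O.
Total oxygen = 2.60064 mol. Normalization factor = 4/2.60064 = 1.53808.
Si per 4 O = 0.65093 × 1.53808 = 1.001.

1.001 Si apfu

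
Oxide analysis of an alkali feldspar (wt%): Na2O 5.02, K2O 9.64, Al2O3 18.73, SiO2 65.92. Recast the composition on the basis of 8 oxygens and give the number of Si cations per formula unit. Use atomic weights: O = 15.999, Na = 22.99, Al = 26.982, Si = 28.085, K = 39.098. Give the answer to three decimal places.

Na2O: 5.02/61.979 = 0.08100 mol → 0.16200 mol Na, 0.08100 mol O.
K2O: 9.64/94.195 = 0.10234 mol → 0.20468 mol K, 0.10234 mol O.
Al2O3: 18.73/101.961 = 0.18370 mol → 0.36740 mol Al, 0.55110 mol O.
SiO2: 65.92/60.083 = 1.09715 mol → 1.09715 mol Si, 2.19430 mol O.
Total oxygen = 2.92874 mol. Normalization factor = 8/2.92874 = 2.73155.
Si per 8 O = 1.09715 × 2.73155 = 2.997.

2.997 Si apfu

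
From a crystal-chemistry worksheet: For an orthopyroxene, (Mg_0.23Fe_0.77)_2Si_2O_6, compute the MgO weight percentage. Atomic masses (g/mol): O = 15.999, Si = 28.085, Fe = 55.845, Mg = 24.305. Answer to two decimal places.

7.44 wt%

M((Mg_0.23Fe_0.77)_2Si_2O_6) = 249.346 g/mol; M(MgO) = 40.304 g/mol.
Moles MgO per formula unit = 0.46 Mg ÷ 1 = 0.4600.
MgO fraction = (0.4600 × 40.304) / 249.346 = 18.540/249.346 = 0.0744.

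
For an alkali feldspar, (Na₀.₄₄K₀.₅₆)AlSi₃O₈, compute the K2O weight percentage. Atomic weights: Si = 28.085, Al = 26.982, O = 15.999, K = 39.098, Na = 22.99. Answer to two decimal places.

9.72 wt%

Formula mass = 271.239 g/mol.
0.56 K → 0.2800 mol K2O per formula unit; M(K2O) = 94.195, so K2O mass = 26.375 g.
26.375/271.239 × 100 = 9.72 wt%.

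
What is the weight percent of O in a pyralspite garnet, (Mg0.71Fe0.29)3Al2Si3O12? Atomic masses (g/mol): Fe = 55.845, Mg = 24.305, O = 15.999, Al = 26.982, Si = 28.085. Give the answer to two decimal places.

44.59 weight percent

Formula mass = 2.13·24.305 + 0.87·55.845 + 2·26.982 + 3·28.085 + 12·15.999 = 430.562 g/mol, of which 191.988 g is O.
So O makes up 191.988/430.562 = 0.4459 of the mass, i.e. 44.59%.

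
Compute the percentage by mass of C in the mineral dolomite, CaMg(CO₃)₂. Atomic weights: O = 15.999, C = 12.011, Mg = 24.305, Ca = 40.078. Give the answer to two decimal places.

13.03 mass %

Molar mass of CaMg(CO₃)₂: 1·40.078 + 1·24.305 + 2·12.011 + 6·15.999 = 184.399 g/mol.
Mass of C per formula unit: 2 × 12.011 = 24.022 g.
Weight fraction C = 24.022 / 184.399 = 0.1303.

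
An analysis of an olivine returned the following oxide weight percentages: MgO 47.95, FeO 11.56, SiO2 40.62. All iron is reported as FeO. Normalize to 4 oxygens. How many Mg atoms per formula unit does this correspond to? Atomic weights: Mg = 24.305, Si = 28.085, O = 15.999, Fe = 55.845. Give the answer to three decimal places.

MgO (M=40.304): mol = 1.18971; Mg = 1.18971, O = 1.18971.
FeO (M=71.844): mol = 0.16090; Fe = 0.16090, O = 0.16090.
SiO2 (M=60.083): mol = 0.67606; Si = 0.67606, O = 1.35212.
ΣO = 2.70273; factor = 4/ΣO = 1.47999.
Mg apfu = 1.18971 × 1.47999 = 1.761.

1.761 Mg apfu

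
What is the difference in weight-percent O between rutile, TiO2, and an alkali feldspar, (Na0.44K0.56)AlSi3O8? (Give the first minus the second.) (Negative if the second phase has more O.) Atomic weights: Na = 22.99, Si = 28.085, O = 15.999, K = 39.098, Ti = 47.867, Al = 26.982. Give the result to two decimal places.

-7.12 percentage points

O in TiO2: molar mass 79.865 g/mol; 2×15.999 = 31.998 g → 40.07 wt%.
O in (Na0.44K0.56)AlSi3O8: molar mass 271.239 g/mol; 8×15.999 = 127.992 g → 47.19 wt%.
Difference = 40.07 − 47.19 = -7.12 percentage points.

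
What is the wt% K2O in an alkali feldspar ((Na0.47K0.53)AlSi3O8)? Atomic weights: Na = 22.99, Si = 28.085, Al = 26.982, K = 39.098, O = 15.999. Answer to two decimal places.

9.22 wt%

Molar mass of (Na0.47K0.53)AlSi3O8 = 0.47*22.99 + 0.53*39.098 + 1*26.982 + 3*28.085 + 8*15.999 = 270.756 g/mol.
Each formula unit contains 0.53 K, equivalent to 0.53/2 = 0.2650 mol K2O.
M(K2O) = 2×39.098 + 1×15.999 = 94.195 g/mol.
Mass of K2O per formula unit = 0.2650 × 94.195 = 24.962 g.
K2O wt% = 24.962 / 270.756 × 100 = 9.22%.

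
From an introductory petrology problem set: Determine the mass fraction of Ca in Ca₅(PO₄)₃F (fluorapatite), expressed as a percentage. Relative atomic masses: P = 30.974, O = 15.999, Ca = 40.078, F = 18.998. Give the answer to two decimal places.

39.74 wt%

Formula mass = 5·40.078 + 3·30.974 + 12·15.999 + 1·18.998 = 504.298 g/mol, of which 200.390 g is Ca.
So Ca makes up 200.390/504.298 = 0.3974 of the mass, i.e. 39.74%.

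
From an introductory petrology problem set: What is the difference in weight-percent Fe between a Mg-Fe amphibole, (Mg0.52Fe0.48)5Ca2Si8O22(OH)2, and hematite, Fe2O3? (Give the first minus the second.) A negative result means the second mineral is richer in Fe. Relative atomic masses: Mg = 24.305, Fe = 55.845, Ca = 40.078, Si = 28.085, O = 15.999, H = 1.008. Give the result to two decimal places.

-54.85 percentage points

First mineral: 134.028 g Fe in 888.049 g formula = 15.09 wt% Fe.
Second mineral: 111.690 g Fe in 159.687 g formula = 69.94 wt% Fe.
15.09% − 69.94% gives a difference of -54.85 percentage points.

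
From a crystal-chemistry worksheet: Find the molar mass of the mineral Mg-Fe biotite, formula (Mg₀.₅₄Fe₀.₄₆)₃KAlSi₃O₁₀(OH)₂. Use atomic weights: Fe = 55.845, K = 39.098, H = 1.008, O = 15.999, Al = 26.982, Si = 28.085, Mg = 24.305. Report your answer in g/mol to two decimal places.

M = 1.62·24.305 + 1.38·55.845 + 1·39.098 + 1·26.982 + 3·28.085 + 12·15.999 + 2·1.008

460.78 g/mol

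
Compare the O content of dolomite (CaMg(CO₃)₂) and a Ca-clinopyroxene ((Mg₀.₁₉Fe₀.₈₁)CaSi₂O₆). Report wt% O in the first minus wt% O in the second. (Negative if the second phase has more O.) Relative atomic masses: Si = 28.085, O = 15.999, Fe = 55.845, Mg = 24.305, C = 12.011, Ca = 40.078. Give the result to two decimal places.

12.41 percentage points

First mineral: 95.994 g O in 184.399 g formula = 52.06 wt% O.
Second mineral: 95.994 g O in 242.094 g formula = 39.65 wt% O.
52.06% − 39.65% gives a difference of 12.41 percentage points.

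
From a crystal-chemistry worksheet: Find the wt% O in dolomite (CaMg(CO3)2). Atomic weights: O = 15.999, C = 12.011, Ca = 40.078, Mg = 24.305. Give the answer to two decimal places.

M(CaMg(CO3)2) = 184.399 g/mol.
O contributes 6 × 15.999 = 95.994 g per mole.
95.994/184.399 = 0.5206 → 52.06%.

52.06 wt%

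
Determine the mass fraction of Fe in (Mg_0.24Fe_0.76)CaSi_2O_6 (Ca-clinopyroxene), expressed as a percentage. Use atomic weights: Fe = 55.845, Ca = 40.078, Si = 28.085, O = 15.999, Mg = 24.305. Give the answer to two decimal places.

17.65 weight percent

Formula mass = 0.24×24.305 + 0.76×55.845 + 1×40.078 + 2×28.085 + 6×15.999 = 240.517 g/mol, of which 42.442 g is Fe.
So Fe makes up 42.442/240.517 = 0.1765 of the mass, i.e. 17.65%.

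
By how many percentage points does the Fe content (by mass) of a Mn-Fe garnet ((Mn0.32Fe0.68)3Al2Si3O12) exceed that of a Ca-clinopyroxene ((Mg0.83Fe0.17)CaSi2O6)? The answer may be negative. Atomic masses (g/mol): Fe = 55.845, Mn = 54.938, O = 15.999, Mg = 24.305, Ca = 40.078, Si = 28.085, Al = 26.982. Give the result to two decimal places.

18.65 percentage points

M((Mn0.32Fe0.68)3Al2Si3O12) = 496.871 g/mol, so wt% Fe = 113.924/496.871 × 100 = 22.93%.
M((Mg0.83Fe0.17)CaSi2O6) = 221.909 g/mol, so wt% Fe = 9.494/221.909 × 100 = 4.28%.
22.93 − 4.28 = 18.65 pp.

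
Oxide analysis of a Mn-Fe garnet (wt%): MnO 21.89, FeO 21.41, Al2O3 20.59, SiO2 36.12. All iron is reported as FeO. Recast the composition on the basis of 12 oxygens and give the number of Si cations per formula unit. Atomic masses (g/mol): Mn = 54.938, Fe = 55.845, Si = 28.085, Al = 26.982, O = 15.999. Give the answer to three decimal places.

MnO (M=70.937): mol = 0.30858; Mn = 0.30858, O = 0.30858.
FeO (M=71.844): mol = 0.29801; Fe = 0.29801, O = 0.29801.
Al2O3 (M=101.961): mol = 0.20194; Al = 0.40388, O = 0.60582.
SiO2 (M=60.083): mol = 0.60117; Si = 0.60117, O = 1.20234.
ΣO = 2.41475; factor = 12/ΣO = 4.96946.
Si apfu = 0.60117 × 4.96946 = 2.987.

2.987 Si apfu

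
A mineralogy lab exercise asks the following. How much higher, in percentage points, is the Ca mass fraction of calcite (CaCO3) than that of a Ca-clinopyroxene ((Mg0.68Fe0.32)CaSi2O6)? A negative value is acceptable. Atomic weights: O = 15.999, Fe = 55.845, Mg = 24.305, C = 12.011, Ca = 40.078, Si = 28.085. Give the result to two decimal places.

22.36 percentage points

First mineral: 40.078 g Ca in 100.086 g formula = 40.04 wt% Ca.
Second mineral: 40.078 g Ca in 226.640 g formula = 17.68 wt% Ca.
40.04% − 17.68% gives a difference of 22.36 percentage points.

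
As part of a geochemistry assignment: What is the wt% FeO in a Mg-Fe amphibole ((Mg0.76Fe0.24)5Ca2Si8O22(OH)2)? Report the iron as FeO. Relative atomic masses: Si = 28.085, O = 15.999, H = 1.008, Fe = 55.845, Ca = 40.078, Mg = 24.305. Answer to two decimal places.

10.14 wt%

M((Mg0.76Fe0.24)5Ca2Si8O22(OH)2) = 850.201 g/mol; M(FeO) = 71.844 g/mol.
Moles FeO per formula unit = 1.20 Fe ÷ 1 = 1.2000.
FeO fraction = (1.2000 × 71.844) / 850.201 = 86.213/850.201 = 0.1014.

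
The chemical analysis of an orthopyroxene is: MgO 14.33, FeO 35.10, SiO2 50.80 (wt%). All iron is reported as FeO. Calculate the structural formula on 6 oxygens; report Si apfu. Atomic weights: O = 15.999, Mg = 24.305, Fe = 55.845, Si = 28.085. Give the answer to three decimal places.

2.001 Si apfu

MgO (M=40.304): mol = 0.35555; Mg = 0.35555, O = 0.35555.
FeO (M=71.844): mol = 0.48856; Fe = 0.48856, O = 0.48856.
SiO2 (M=60.083): mol = 0.84550; Si = 0.84550, O = 1.69100.
ΣO = 2.53511; factor = 6/ΣO = 2.36676.
Si apfu = 0.84550 × 2.36676 = 2.001.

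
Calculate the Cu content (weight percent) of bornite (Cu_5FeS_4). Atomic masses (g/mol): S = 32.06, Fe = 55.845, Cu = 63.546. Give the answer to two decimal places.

Molar mass of Cu_5FeS_4: 5×63.546 + 1×55.845 + 4×32.06 = 501.815 g/mol.
Mass of Cu per formula unit: 5 × 63.546 = 317.730 g.
Weight fraction Cu = 317.730 / 501.815 = 0.6332.

63.32 weight percent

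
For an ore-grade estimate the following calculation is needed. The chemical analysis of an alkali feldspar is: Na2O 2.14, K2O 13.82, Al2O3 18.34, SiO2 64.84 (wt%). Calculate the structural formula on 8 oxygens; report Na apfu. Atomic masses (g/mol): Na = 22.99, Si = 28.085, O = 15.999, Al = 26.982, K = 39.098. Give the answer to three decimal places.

Na2O (M=61.979): mol = 0.03453; Na = 0.06906, O = 0.03453.
K2O (M=94.195): mol = 0.14672; K = 0.29344, O = 0.14672.
Al2O3 (M=101.961): mol = 0.17987; Al = 0.35974, O = 0.53961.
SiO2 (M=60.083): mol = 1.07917; Si = 1.07917, O = 2.15834.
ΣO = 2.87920; factor = 8/ΣO = 2.77855.
Na apfu = 0.06906 × 2.77855 = 0.192.

0.192 Na apfu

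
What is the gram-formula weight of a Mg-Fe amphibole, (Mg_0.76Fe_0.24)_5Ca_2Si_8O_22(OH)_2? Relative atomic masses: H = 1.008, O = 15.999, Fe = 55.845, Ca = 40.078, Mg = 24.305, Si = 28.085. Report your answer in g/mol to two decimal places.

M = 3.80*24.305 + 1.20*55.845 + 2*40.078 + 8*28.085 + 24*15.999 + 2*1.008

850.20 g/mol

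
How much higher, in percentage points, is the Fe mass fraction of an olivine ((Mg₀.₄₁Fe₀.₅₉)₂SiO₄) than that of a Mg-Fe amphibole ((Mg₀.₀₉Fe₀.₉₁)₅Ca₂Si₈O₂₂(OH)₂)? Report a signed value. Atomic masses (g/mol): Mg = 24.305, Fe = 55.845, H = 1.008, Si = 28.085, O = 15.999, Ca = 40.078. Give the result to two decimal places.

First mineral: 65.897 g Fe in 177.908 g formula = 37.04 wt% Fe.
Second mineral: 254.095 g Fe in 955.860 g formula = 26.58 wt% Fe.
37.04% − 26.58% gives a difference of 10.46 percentage points.

10.46 percentage points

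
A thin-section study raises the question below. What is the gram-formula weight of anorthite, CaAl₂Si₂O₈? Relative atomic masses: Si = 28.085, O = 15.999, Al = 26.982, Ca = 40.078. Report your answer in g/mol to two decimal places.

278.20 g/mol

M = 1·40.078 + 2·26.982 + 2·28.085 + 8·15.999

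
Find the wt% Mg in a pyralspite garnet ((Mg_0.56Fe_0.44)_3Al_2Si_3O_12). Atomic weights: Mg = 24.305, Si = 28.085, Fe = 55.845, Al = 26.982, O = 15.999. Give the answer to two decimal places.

M((Mg_0.56Fe_0.44)_3Al_2Si_3O_12) = 444.755 g/mol.
Mg contributes 1.68 × 24.305 = 40.832 g per mole.
40.832/444.755 = 0.0918 → 9.18%.

9.18 mass %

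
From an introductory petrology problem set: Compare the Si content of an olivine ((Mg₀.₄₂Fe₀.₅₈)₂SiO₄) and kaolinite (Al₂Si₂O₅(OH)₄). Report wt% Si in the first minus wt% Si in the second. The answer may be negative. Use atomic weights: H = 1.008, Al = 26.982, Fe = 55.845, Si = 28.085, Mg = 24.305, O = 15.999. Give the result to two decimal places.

M((Mg₀.₄₂Fe₀.₅₈)₂SiO₄) = 177.277 g/mol, so wt% Si = 28.085/177.277 × 100 = 15.84%.
M(Al₂Si₂O₅(OH)₄) = 258.157 g/mol, so wt% Si = 56.170/258.157 × 100 = 21.76%.
15.84 − 21.76 = -5.92 pp.

-5.92 percentage points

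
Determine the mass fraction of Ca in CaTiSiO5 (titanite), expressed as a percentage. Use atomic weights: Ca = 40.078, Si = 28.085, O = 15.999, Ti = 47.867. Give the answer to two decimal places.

Formula mass = 1×40.078 + 1×47.867 + 1×28.085 + 5×15.999 = 196.025 g/mol, of which 40.078 g is Ca.
So Ca makes up 40.078/196.025 = 0.2045 of the mass, i.e. 20.45%.

20.45 wt%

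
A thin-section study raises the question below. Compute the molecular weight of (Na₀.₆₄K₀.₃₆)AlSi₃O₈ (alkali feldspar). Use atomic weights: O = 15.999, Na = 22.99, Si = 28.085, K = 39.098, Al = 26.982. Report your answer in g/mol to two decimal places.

268.02 g/mol

Na: 0.64 × 22.99 = 14.7136
K: 0.36 × 39.098 = 14.0753
Al: 1 × 26.982 = 26.9820
Si: 3 × 28.085 = 84.2550
O: 8 × 15.999 = 127.9920
Summing the contributions gives the formula mass.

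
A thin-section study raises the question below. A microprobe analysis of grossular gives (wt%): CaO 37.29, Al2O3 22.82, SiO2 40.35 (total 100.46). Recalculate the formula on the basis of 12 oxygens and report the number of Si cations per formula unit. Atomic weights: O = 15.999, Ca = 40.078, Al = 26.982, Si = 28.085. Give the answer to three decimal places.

3.008 Si apfu

37.29 wt% CaO ÷ 56.077 g/mol = 0.66498 mol, giving 0.66498 Ca and 0.66498 O.
22.82 wt% Al2O3 ÷ 101.961 g/mol = 0.22381 mol, giving 0.44762 Al and 0.67143 O.
40.35 wt% SiO2 ÷ 60.083 g/mol = 0.67157 mol, giving 0.67157 Si and 1.34314 O.
Oxygen sums to 2.67955; scaling by 12/2.67955 = 4.47836 puts the formula on 12 O.
Si: 0.67157 × 4.47836 = 3.008 atoms per formula unit.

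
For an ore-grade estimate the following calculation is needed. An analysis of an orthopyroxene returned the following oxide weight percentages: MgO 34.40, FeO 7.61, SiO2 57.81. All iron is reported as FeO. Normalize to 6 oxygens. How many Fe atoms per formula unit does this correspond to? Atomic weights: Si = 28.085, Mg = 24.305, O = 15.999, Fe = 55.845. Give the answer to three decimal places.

0.220 Fe apfu

MgO: 34.40/40.304 = 0.85351 mol → 0.85351 mol Mg, 0.85351 mol O.
FeO: 7.61/71.844 = 0.10592 mol → 0.10592 mol Fe, 0.10592 mol O.
SiO2: 57.81/60.083 = 0.96217 mol → 0.96217 mol Si, 1.92434 mol O.
Total oxygen = 2.88377 mol. Normalization factor = 6/2.88377 = 2.08061.
Fe per 6 O = 0.10592 × 2.08061 = 0.220.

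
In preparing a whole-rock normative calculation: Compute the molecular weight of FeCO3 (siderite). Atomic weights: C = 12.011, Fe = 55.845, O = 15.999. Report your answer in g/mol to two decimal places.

115.85 g/mol

M = 1×55.845 + 1×12.011 + 3×15.999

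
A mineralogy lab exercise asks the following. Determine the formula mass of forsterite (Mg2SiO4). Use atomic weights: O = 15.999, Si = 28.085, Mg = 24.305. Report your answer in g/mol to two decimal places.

Mg: 2 × 24.305 = 48.6100
Si: 1 × 28.085 = 28.0850
O: 4 × 15.999 = 63.9960
Summing the contributions gives the formula mass.

140.69 g/mol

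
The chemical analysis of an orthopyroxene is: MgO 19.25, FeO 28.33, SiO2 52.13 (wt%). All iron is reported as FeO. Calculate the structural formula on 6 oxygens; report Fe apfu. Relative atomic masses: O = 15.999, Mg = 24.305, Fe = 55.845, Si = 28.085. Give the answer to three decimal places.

MgO (M=40.304): mol = 0.47762; Mg = 0.47762, O = 0.47762.
FeO (M=71.844): mol = 0.39433; Fe = 0.39433, O = 0.39433.
SiO2 (M=60.083): mol = 0.86763; Si = 0.86763, O = 1.73526.
ΣO = 2.60721; factor = 6/ΣO = 2.30131.
Fe apfu = 0.39433 × 2.30131 = 0.907.

0.907 Fe apfu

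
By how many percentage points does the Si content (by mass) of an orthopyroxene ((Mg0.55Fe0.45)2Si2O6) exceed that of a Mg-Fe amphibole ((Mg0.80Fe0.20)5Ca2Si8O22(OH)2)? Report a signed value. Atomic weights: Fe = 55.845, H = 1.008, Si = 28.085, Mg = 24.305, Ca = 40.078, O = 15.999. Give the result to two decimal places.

-2.11 percentage points

First mineral: 56.170 g Si in 229.160 g formula = 24.51 wt% Si.
Second mineral: 224.680 g Si in 843.893 g formula = 26.62 wt% Si.
24.51% − 26.62% gives a difference of -2.11 percentage points.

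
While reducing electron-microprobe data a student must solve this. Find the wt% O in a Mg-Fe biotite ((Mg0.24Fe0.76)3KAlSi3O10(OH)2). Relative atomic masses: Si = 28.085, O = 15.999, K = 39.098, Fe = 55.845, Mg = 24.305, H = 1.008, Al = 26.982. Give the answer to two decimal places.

Formula mass = 0.72×24.305 + 2.28×55.845 + 1×39.098 + 1×26.982 + 3×28.085 + 12×15.999 + 2×1.008 = 489.165 g/mol, of which 191.988 g is O.
So O makes up 191.988/489.165 = 0.3925 of the mass, i.e. 39.25%.

39.25 mass %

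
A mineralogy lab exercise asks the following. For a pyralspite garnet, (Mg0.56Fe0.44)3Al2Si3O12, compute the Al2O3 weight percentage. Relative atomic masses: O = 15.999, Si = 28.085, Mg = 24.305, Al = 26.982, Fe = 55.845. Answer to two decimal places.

Formula mass = 444.755 g/mol.
2 Al → 1.0000 mol Al2O3 per formula unit; M(Al2O3) = 101.961, so Al2O3 mass = 101.961 g.
101.961/444.755 × 100 = 22.93 wt%.

22.93 wt%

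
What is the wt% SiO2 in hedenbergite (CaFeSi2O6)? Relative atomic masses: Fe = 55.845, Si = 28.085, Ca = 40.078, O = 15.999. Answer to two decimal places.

Formula mass = 248.087 g/mol.
2 Si → 2.0000 mol SiO2 per formula unit; M(SiO2) = 60.083, so SiO2 mass = 120.166 g.
120.166/248.087 × 100 = 48.44 wt%.

48.44 wt%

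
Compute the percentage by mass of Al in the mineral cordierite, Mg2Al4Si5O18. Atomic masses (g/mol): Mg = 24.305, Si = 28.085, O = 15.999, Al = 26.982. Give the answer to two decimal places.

Formula mass = 2×24.305 + 4×26.982 + 5×28.085 + 18×15.999 = 584.945 g/mol, of which 107.928 g is Al.
So Al makes up 107.928/584.945 = 0.1845 of the mass, i.e. 18.45%.

18.45 weight percent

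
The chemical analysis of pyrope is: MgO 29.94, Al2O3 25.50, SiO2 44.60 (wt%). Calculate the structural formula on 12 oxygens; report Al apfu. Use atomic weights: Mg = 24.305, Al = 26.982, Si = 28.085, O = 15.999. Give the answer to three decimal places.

MgO (M=40.304): mol = 0.74285; Mg = 0.74285, O = 0.74285.
Al2O3 (M=101.961): mol = 0.25010; Al = 0.50020, O = 0.75030.
SiO2 (M=60.083): mol = 0.74231; Si = 0.74231, O = 1.48462.
ΣO = 2.97777; factor = 12/ΣO = 4.02986.
Al apfu = 0.50020 × 4.02986 = 2.016.

2.016 Al apfu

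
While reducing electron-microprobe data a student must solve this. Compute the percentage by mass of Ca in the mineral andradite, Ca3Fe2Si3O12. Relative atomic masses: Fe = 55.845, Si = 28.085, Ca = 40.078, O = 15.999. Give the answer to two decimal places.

Formula mass = 3×40.078 + 2×55.845 + 3×28.085 + 12×15.999 = 508.167 g/mol, of which 120.234 g is Ca.
So Ca makes up 120.234/508.167 = 0.2366 of the mass, i.e. 23.66%.

23.66 weight percent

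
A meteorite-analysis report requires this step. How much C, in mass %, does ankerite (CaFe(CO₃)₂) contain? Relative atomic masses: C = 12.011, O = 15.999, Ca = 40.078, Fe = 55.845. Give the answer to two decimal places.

11.12 mass %

Molar mass of CaFe(CO₃)₂: 1×40.078 + 1×55.845 + 2×12.011 + 6×15.999 = 215.939 g/mol.
Mass of C per formula unit: 2 × 12.011 = 24.022 g.
Weight fraction C = 24.022 / 215.939 = 0.1112.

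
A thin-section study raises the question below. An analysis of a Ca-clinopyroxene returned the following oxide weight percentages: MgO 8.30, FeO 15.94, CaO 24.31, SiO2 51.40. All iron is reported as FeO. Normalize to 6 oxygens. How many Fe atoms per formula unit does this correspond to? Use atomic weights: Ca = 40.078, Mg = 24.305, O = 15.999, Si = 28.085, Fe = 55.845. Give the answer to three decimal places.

0.518 Fe apfu

MgO (M=40.304): mol = 0.20593; Mg = 0.20593, O = 0.20593.
FeO (M=71.844): mol = 0.22187; Fe = 0.22187, O = 0.22187.
CaO (M=56.077): mol = 0.43351; Ca = 0.43351, O = 0.43351.
SiO2 (M=60.083): mol = 0.85548; Si = 0.85548, O = 1.71096.
ΣO = 2.57227; factor = 6/ΣO = 2.33257.
Fe apfu = 0.22187 × 2.33257 = 0.518.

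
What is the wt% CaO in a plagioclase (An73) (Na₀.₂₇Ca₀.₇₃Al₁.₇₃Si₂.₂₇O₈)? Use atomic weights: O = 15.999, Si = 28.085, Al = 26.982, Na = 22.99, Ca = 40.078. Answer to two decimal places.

14.95 wt%

M(Na₀.₂₇Ca₀.₇₃Al₁.₇₃Si₂.₂₇O₈) = 273.888 g/mol; M(CaO) = 56.077 g/mol.
Moles CaO per formula unit = 0.73 Ca ÷ 1 = 0.7300.
CaO fraction = (0.7300 × 56.077) / 273.888 = 40.936/273.888 = 0.1495.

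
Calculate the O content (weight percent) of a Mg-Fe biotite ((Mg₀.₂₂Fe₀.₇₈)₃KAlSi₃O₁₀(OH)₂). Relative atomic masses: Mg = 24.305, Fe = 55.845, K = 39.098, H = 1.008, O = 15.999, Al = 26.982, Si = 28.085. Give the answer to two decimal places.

39.10 weight percent

M((Mg₀.₂₂Fe₀.₇₈)₃KAlSi₃O₁₀(OH)₂) = 491.058 g/mol.
O contributes 12 × 15.999 = 191.988 g per mole.
191.988/491.058 = 0.3910 → 39.10%.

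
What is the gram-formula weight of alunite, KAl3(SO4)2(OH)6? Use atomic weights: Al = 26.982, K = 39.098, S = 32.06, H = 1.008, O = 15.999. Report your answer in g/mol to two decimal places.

The formula mass is the sum 1×39.098 + 3×26.982 + 2×32.06 + 14×15.999 + 6×1.008.

414.20 g/mol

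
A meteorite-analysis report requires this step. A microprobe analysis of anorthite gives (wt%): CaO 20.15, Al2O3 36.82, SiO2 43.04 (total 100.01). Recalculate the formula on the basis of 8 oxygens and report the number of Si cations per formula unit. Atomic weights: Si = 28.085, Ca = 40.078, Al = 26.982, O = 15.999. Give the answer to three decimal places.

1.993 Si apfu

CaO (M=56.077): mol = 0.35933; Ca = 0.35933, O = 0.35933.
Al2O3 (M=101.961): mol = 0.36112; Al = 0.72224, O = 1.08336.
SiO2 (M=60.083): mol = 0.71634; Si = 0.71634, O = 1.43268.
ΣO = 2.87537; factor = 8/ΣO = 2.78225.
Si apfu = 0.71634 × 2.78225 = 1.993.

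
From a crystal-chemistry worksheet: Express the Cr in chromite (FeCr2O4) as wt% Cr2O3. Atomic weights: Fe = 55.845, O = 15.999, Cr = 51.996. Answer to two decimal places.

67.90 wt%

Molar mass of FeCr2O4 = 1*55.845 + 2*51.996 + 4*15.999 = 223.833 g/mol.
Each formula unit contains 2 Cr, equivalent to 2/2 = 1.0000 mol Cr2O3.
M(Cr2O3) = 2×51.996 + 3×15.999 = 151.989 g/mol.
Mass of Cr2O3 per formula unit = 1.0000 × 151.989 = 151.989 g.
Cr2O3 wt% = 151.989 / 223.833 × 100 = 67.90%.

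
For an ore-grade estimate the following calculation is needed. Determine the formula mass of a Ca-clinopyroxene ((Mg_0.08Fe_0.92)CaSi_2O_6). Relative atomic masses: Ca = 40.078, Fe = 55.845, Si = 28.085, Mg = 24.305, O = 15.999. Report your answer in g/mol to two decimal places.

245.56 g/mol

M = 0.08(24.305) + 0.92(55.845) + 1(40.078) + 2(28.085) + 6(15.999)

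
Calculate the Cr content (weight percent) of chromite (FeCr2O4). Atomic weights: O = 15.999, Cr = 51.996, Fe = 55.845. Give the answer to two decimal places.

46.46 weight percent

M(FeCr2O4) = 223.833 g/mol.
Cr contributes 2 × 51.996 = 103.992 g per mole.
103.992/223.833 = 0.4646 → 46.46%.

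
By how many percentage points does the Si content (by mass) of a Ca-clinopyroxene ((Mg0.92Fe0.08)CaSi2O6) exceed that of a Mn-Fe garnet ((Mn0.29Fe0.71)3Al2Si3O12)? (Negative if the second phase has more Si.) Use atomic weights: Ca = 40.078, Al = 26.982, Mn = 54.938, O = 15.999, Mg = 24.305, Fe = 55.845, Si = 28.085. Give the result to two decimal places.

8.69 percentage points

First mineral: 56.170 g Si in 219.070 g formula = 25.64 wt% Si.
Second mineral: 84.255 g Si in 496.953 g formula = 16.95 wt% Si.
25.64% − 16.95% gives a difference of 8.69 percentage points.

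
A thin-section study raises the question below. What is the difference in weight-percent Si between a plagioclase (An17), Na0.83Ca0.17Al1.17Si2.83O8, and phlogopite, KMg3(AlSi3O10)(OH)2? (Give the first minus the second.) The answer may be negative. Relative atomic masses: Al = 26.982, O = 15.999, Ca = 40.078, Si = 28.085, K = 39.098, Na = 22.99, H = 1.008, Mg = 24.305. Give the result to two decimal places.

9.81 percentage points

Si in Na0.83Ca0.17Al1.17Si2.83O8: molar mass 264.936 g/mol; 2.83×28.085 = 79.481 g → 30.00 wt%.
Si in KMg3(AlSi3O10)(OH)2: molar mass 417.254 g/mol; 3×28.085 = 84.255 g → 20.19 wt%.
Difference = 30.00 − 20.19 = 9.81 percentage points.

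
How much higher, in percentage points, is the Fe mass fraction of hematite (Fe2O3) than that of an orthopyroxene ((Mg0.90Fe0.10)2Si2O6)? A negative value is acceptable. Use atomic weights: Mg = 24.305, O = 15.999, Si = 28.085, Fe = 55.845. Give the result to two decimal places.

64.55 percentage points

Fe in Fe2O3: molar mass 159.687 g/mol; 2×55.845 = 111.690 g → 69.94 wt%.
Fe in (Mg0.90Fe0.10)2Si2O6: molar mass 207.082 g/mol; 0.20×55.845 = 11.169 g → 5.39 wt%.
Difference = 69.94 − 5.39 = 64.55 percentage points.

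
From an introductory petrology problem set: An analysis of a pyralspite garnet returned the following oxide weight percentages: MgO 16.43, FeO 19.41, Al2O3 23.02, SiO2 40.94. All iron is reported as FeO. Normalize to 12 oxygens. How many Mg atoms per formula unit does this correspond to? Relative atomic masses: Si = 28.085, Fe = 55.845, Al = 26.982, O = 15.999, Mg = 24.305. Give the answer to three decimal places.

1.800 Mg apfu

MgO (M=40.304): mol = 0.40765; Mg = 0.40765, O = 0.40765.
FeO (M=71.844): mol = 0.27017; Fe = 0.27017, O = 0.27017.
Al2O3 (M=101.961): mol = 0.22577; Al = 0.45154, O = 0.67731.
SiO2 (M=60.083): mol = 0.68139; Si = 0.68139, O = 1.36278.
ΣO = 2.71791; factor = 12/ΣO = 4.41516.
Mg apfu = 0.40765 × 4.41516 = 1.800.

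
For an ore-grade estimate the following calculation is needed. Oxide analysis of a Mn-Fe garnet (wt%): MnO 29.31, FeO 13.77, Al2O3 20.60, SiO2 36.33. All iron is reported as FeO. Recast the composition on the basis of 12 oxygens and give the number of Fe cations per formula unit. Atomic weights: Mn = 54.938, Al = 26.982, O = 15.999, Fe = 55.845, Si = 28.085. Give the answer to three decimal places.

MnO: 29.31/70.937 = 0.41318 mol → 0.41318 mol Mn, 0.41318 mol O.
FeO: 13.77/71.844 = 0.19167 mol → 0.19167 mol Fe, 0.19167 mol O.
Al2O3: 20.60/101.961 = 0.20204 mol → 0.40408 mol Al, 0.60612 mol O.
SiO2: 36.33/60.083 = 0.60466 mol → 0.60466 mol Si, 1.20932 mol O.
Total oxygen = 2.42029 mol. Normalization factor = 12/2.42029 = 4.95808.
Fe per 12 O = 0.19167 × 4.95808 = 0.950.

0.950 Fe apfu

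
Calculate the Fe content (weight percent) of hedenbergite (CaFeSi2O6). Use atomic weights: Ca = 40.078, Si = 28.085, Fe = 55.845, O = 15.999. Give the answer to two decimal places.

Molar mass of CaFeSi2O6: 1*40.078 + 1*55.845 + 2*28.085 + 6*15.999 = 248.087 g/mol.
Mass of Fe per formula unit: 1 × 55.845 = 55.845 g.
Weight fraction Fe = 55.845 / 248.087 = 0.2251.

22.51 weight percent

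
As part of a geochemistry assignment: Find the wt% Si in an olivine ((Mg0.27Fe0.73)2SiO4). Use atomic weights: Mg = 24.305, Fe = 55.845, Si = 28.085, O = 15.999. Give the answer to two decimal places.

Formula mass = 0.54*24.305 + 1.46*55.845 + 1*28.085 + 4*15.999 = 186.739 g/mol, of which 28.085 g is Si.
So Si makes up 28.085/186.739 = 0.1504 of the mass, i.e. 15.04%.

15.04 wt%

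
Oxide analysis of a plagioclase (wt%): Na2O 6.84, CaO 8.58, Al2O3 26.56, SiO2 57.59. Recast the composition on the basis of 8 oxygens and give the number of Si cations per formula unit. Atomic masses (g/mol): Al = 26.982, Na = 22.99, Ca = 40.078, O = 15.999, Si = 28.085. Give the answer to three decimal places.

6.84 wt% Na2O ÷ 61.979 g/mol = 0.11036 mol, giving 0.22072 Na and 0.11036 O.
8.58 wt% CaO ÷ 56.077 g/mol = 0.15300 mol, giving 0.15300 Ca and 0.15300 O.
26.56 wt% Al2O3 ÷ 101.961 g/mol = 0.26049 mol, giving 0.52098 Al and 0.78147 O.
57.59 wt% SiO2 ÷ 60.083 g/mol = 0.95851 mol, giving 0.95851 Si and 1.91702 O.
Oxygen sums to 2.96185; scaling by 8/2.96185 = 2.70101 puts the formula on 8 O.
Si: 0.95851 × 2.70101 = 2.589 atoms per formula unit.

2.589 Si apfu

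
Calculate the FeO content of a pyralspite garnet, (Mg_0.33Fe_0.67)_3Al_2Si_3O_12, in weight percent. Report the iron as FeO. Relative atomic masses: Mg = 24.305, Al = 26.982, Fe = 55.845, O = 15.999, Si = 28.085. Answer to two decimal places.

M((Mg_0.33Fe_0.67)_3Al_2Si_3O_12) = 466.517 g/mol; M(FeO) = 71.844 g/mol.
Moles FeO per formula unit = 2.01 Fe ÷ 1 = 2.0100.
FeO fraction = (2.0100 × 71.844) / 466.517 = 144.406/466.517 = 0.3095.

30.95 wt%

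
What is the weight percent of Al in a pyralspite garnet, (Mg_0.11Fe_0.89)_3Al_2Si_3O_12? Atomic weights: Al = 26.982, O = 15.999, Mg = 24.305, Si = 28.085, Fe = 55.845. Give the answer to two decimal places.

M((Mg_0.11Fe_0.89)_3Al_2Si_3O_12) = 487.334 g/mol.
Al contributes 2 × 26.982 = 53.964 g per mole.
53.964/487.334 = 0.1107 → 11.07%.

11.07 weight percent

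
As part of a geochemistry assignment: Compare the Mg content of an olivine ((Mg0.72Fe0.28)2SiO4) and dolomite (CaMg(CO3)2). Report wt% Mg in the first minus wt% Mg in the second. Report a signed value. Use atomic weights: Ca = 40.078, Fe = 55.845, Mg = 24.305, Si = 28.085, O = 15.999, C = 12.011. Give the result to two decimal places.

8.92 percentage points

M((Mg0.72Fe0.28)2SiO4) = 158.353 g/mol, so wt% Mg = 34.999/158.353 × 100 = 22.10%.
M(CaMg(CO3)2) = 184.399 g/mol, so wt% Mg = 24.305/184.399 × 100 = 13.18%.
22.10 − 13.18 = 8.92 pp.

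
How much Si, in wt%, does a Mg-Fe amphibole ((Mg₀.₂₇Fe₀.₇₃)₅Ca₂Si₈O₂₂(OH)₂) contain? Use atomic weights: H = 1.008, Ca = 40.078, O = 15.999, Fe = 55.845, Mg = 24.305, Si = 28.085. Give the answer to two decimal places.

24.22 wt%

M((Mg₀.₂₇Fe₀.₇₃)₅Ca₂Si₈O₂₂(OH)₂) = 927.474 g/mol.
Si contributes 8 × 28.085 = 224.680 g per mole.
224.680/927.474 = 0.2422 → 24.22%.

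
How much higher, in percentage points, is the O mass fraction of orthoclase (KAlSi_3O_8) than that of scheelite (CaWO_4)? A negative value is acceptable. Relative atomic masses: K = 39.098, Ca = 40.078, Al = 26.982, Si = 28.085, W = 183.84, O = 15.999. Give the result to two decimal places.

O in KAlSi_3O_8: molar mass 278.327 g/mol; 8×15.999 = 127.992 g → 45.99 wt%.
O in CaWO_4: molar mass 287.914 g/mol; 4×15.999 = 63.996 g → 22.23 wt%.
Difference = 45.99 − 22.23 = 23.76 percentage points.

23.76 percentage points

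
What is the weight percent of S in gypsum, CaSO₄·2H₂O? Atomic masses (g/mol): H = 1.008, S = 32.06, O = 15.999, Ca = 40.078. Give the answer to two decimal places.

Molar mass of CaSO₄·2H₂O: 1*40.078 + 1*32.06 + 6*15.999 + 4*1.008 = 172.164 g/mol.
Mass of S per formula unit: 1 × 32.06 = 32.060 g.
Weight fraction S = 32.060 / 172.164 = 0.1862.

18.62 wt%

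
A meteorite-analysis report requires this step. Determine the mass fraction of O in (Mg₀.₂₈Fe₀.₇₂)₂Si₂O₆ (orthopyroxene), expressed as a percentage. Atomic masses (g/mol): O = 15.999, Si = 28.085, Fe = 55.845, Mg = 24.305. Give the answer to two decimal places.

Formula mass = 0.56*24.305 + 1.44*55.845 + 2*28.085 + 6*15.999 = 246.192 g/mol, of which 95.994 g is O.
So O makes up 95.994/246.192 = 0.3899 of the mass, i.e. 38.99%.

38.99 mass %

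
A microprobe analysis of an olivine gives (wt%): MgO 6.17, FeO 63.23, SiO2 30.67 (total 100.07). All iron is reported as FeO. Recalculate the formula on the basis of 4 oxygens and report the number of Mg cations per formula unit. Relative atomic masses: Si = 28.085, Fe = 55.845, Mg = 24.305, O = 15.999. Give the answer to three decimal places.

0.298 Mg apfu

MgO: 6.17/40.304 = 0.15309 mol → 0.15309 mol Mg, 0.15309 mol O.
FeO: 63.23/71.844 = 0.88010 mol → 0.88010 mol Fe, 0.88010 mol O.
SiO2: 30.67/60.083 = 0.51046 mol → 0.51046 mol Si, 1.02092 mol O.
Total oxygen = 2.05411 mol. Normalization factor = 4/2.05411 = 1.94732.
Mg per 4 O = 0.15309 × 1.94732 = 0.298.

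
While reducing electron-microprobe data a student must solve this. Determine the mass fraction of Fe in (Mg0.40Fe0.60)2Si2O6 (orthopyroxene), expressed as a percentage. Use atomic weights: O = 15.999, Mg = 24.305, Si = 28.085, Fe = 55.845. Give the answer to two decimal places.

Formula mass = 0.80*24.305 + 1.20*55.845 + 2*28.085 + 6*15.999 = 238.622 g/mol, of which 67.014 g is Fe.
So Fe makes up 67.014/238.622 = 0.2808 of the mass, i.e. 28.08%.

28.08 weight percent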